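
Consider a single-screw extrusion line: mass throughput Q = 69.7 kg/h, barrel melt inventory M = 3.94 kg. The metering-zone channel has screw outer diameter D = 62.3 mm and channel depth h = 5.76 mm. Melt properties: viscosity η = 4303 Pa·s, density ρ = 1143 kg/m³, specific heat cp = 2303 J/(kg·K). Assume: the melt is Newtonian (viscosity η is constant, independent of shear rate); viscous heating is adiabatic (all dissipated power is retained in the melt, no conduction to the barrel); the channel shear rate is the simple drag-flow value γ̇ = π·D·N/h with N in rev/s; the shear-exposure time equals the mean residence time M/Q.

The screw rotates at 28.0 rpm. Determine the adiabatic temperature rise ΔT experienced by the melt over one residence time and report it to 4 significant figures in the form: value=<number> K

value=83.65 K

Q_s = Q / 3600 = 69.7 / 3600 = 0.0193611 kg/s
Mean residence time: t_res = M/Q_s = 3.94 kg / 0.0193611 kg/s = 203.501 s
Convert to SI: D = 0.0623 m, h = 0.00576 m, N = 28.0/60 = 0.466667 rev/s
Shear rate: γ̇ = πDN/h = π·0.0623·0.466667/0.00576 = 15.857 s⁻¹
ΔT = η·γ̇²·t_res / (ρ·cp) = 4303 · (15.857)² · 203.501 / (1143 · 2303) = 83.6453 K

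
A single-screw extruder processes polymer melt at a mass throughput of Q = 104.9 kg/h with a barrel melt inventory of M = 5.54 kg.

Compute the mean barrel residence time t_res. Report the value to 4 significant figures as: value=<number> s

Q_s = Q / 3600 = 104.9 / 3600 = 0.0291389 kg/s
t_res = M / Q_s = 5.54 / 0.0291389 = 190.124 s

value=190.1 s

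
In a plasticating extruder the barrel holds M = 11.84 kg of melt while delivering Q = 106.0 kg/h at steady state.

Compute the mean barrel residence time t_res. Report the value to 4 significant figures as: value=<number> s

value=402.1 s

Convert throughput: Q = 106.0 kg/h = 106.0/3600 = 0.0294444 kg/s
t_res = M / Q_s = 11.84 / 0.0294444 = 402.113 s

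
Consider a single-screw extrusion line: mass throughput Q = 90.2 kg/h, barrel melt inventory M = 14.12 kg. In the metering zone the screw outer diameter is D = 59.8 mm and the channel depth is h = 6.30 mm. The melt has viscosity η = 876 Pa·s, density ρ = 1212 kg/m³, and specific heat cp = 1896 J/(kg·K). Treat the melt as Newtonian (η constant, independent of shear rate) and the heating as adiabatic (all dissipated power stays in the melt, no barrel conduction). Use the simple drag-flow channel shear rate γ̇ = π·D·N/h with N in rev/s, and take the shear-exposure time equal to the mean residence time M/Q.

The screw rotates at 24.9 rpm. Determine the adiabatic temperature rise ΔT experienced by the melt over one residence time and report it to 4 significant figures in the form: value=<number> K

value=32.90 K

Q_s = Q / 3600 = 90.2 / 3600 = 0.0250556 kg/s
Mean residence time: t_res = M/Q_s = 14.12 kg / 0.0250556 kg/s = 563.548 s
D = 59.8 mm = 0.0598 m;  h = 6.30 mm = 0.0063 m;  N = 24.9 rpm / 60 = 0.415 rev/s
γ̇ = π·D·N / h = π · 0.0598 · 0.415 / 0.0063 = 12.3754 s⁻¹
ΔT = η·γ̇²·t_res/(ρ·cp) = [876 × 12.3754² × 563.548] / [1212 × 1896] = 32.9011 K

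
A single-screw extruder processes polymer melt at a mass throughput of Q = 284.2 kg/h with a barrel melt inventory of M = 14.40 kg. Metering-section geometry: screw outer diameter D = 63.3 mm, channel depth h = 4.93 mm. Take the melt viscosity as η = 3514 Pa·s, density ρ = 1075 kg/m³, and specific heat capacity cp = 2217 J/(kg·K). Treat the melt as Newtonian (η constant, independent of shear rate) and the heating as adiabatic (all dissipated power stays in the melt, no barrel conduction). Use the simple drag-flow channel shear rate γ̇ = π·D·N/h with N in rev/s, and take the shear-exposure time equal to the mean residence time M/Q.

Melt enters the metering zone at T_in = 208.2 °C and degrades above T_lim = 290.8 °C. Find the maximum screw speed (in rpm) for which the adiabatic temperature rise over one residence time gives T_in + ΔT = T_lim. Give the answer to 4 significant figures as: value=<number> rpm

value=26.07 rpm

Throughput in SI: Q_s = 284.2 kg/h ÷ 3600 s/h = 0.0789444 kg/s
t_res = M / Q_s = 14.40 ÷ 0.0789444 = 182.407 s
Convert to metres: D = 0.0633 m, h = 0.00493 m
ΔT_a = T_lim − T_in = 290.8 − 208.2 = 82.6 K
γ̇_max² = ΔT_a·ρ·cp / (η·t_res) = [82.6 × 1075 × 2217] / [3514 × 182.407] = 307.122 s⁻²
γ̇_max = sqrt(307.122) = 17.5249 s⁻¹
Solve γ̇ = πDN/h for N: N_max = γ̇_max·h/(π·D) = 17.5249 × 0.00493 / (π × 0.0633) = 0.434459 rev/s = 26.0676 rpm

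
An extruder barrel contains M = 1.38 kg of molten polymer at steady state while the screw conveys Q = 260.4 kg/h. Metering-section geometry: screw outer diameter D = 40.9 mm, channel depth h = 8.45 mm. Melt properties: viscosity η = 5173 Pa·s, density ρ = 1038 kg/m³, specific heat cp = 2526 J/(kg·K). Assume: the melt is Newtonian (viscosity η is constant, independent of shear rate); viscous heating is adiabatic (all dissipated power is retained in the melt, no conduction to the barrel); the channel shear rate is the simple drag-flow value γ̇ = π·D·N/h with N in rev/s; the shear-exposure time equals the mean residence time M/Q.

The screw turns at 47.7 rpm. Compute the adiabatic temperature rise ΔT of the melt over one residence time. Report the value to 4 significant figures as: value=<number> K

Convert throughput: Q = 260.4 kg/h = 260.4/3600 = 0.0723333 kg/s
Mean residence time: t_res = M/Q_s = 1.38 kg / 0.0723333 kg/s = 19.0783 s
Convert to SI: D = 0.0409 m, h = 0.00845 m, N = 47.7/60 = 0.795 rev/s
γ̇ = π D N / h = (π)(0.0409)(0.795) / 0.00845 = 12.0888 s⁻¹
Adiabatic rise: ΔT = η γ̇² t_res / (ρ cp) = 5173·(12.0888)²·19.0783 / (1038·2526) = 5.50072 K

value=5.501 K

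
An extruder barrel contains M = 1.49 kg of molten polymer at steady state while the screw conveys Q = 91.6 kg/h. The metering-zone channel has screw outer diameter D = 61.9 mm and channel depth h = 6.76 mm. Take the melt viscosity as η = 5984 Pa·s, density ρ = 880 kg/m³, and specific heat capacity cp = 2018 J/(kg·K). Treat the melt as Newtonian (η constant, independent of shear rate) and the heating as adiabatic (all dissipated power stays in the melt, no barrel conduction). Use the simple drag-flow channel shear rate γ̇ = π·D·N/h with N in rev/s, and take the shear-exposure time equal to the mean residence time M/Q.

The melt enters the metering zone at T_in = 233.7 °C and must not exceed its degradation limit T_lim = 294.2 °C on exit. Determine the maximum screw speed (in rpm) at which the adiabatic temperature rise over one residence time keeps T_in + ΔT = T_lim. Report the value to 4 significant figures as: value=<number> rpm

value=36.52 rpm

Q_s = Q / 3600 = 91.6 / 3600 = 0.0254444 kg/s
t_res = M / Q_s = 1.49 / 0.0254444 = 58.559 s
Geometry in SI: D = 61.9 mm → 0.0619 m, h = 6.76 mm → 0.00676 m
Allowable rise: ΔT_a = T_lim − T_in = 294.2 − 233.7 = 60.5 K
γ̇_max² = ΔT_a·ρ·cp/(η·t_res) = 60.5·880·2018/(5984·58.559) = 306.602 s⁻²
γ̇_max = sqrt(306.602) = 17.51 s⁻¹
N_max = γ̇_max·h / (π·D) = 17.51 · 0.00676 / (π · 0.0619) = 0.608686 rev/s = 36.5212 rpm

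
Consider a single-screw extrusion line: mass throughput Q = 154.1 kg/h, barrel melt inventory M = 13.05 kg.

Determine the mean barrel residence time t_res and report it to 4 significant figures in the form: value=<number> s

Convert throughput: Q = 154.1 kg/h = 154.1/3600 = 0.0428056 kg/s
t_res = M / Q_s = 13.05 ÷ 0.0428056 = 304.867 s

value=304.9 s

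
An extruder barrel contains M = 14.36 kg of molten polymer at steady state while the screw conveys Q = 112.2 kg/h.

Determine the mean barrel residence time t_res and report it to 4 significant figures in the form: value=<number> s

Convert throughput: Q = 112.2 kg/h = 112.2/3600 = 0.0311667 kg/s
Mean residence time: t_res = M/Q_s = 14.36 kg / 0.0311667 kg/s = 460.749 s

value=460.7 s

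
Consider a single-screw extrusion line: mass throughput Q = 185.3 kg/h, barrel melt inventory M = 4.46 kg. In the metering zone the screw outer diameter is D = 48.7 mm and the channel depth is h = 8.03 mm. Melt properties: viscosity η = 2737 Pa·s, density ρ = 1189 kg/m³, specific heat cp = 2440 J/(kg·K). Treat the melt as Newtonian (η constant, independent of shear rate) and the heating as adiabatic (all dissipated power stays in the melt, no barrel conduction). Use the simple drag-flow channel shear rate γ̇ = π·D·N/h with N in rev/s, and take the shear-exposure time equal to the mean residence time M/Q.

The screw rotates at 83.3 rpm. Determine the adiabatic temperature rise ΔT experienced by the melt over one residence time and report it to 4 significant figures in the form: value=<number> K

value=57.20 K

Throughput in SI: Q_s = 185.3 kg/h ÷ 3600 s/h = 0.0514722 kg/s
t_res = M / Q_s = 4.46 ÷ 0.0514722 = 86.6487 s
D = 48.7 mm = 0.0487 m;  h = 8.03 mm = 0.00803 m;  N = 83.3 rpm / 60 = 1.38833 rev/s
Shear rate: γ̇ = πDN/h = π·0.0487·1.38833/0.00803 = 26.4519 s⁻¹
ΔT = η·γ̇²·t_res / (ρ·cp) = 2737 · (26.4519)² · 86.6487 / (1189 · 2440) = 57.1978 K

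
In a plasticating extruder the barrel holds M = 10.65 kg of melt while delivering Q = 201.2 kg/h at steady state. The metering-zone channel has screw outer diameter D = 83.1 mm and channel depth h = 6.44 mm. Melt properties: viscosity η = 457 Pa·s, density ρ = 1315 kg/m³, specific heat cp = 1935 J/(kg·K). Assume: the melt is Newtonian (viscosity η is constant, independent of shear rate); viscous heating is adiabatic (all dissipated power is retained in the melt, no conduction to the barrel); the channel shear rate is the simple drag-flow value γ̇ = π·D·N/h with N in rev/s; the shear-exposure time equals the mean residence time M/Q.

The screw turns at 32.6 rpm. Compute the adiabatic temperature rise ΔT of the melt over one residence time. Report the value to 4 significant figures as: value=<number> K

Q_s = Q / 3600 = 201.2 / 3600 = 0.0558889 kg/s
t_res = M / Q_s = 10.65 ÷ 0.0558889 = 190.557 s
D = 83.1 mm = 0.0831 m;  h = 6.44 mm = 0.00644 m;  N = 32.6 rpm / 60 = 0.543333 rev/s
γ̇ = π·D·N / h = π · 0.0831 · 0.543333 / 0.00644 = 22.0258 s⁻¹
Adiabatic rise: ΔT = η γ̇² t_res / (ρ cp) = 457·(22.0258)²·190.557 / (1315·1935) = 16.6034 K

value=16.60 K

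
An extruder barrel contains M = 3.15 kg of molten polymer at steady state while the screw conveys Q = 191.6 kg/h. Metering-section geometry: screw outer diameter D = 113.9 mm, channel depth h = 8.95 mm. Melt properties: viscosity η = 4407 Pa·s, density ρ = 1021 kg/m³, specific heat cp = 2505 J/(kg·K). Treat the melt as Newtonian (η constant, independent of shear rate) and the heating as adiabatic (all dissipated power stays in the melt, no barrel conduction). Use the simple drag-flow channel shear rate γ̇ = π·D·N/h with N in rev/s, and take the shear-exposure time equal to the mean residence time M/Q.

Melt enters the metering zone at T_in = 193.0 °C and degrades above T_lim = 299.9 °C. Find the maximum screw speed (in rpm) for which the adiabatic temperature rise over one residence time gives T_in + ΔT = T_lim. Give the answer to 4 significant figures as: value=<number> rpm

value=48.59 rpm

Throughput in SI: Q_s = 191.6 kg/h ÷ 3600 s/h = 0.0532222 kg/s
Mean residence time: t_res = M/Q_s = 3.15 kg / 0.0532222 kg/s = 59.1858 s
D = 113.9 mm = 0.1139 m;  h = 8.95 mm = 0.00895 m
ΔT_a = T_lim − T_in = 299.9 °C − 193.0 °C = 106.9 K
γ̇_max² = ΔT_a·ρ·cp / (η·t_res) = [106.9 × 1021 × 2505] / [4407 × 59.1858] = 1048.22 s⁻²
γ̇_max = √1048.22 = 32.3762 s⁻¹
N_max = γ̇_max h / (πD) = 32.3762·0.00895/(π·0.1139) = 0.809794 rev/s → ×60 = 48.5877 rpm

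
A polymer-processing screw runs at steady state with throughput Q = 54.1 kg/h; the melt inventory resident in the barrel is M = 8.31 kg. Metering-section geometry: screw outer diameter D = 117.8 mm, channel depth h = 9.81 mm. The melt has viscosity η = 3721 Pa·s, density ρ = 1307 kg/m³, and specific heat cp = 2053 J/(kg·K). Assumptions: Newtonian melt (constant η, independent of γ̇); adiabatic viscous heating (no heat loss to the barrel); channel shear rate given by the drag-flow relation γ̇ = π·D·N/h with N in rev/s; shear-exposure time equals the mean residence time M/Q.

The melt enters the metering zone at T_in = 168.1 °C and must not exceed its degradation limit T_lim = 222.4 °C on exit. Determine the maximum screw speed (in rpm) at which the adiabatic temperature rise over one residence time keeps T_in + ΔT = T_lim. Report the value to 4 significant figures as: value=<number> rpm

Convert throughput: Q = 54.1 kg/h = 54.1/3600 = 0.0150278 kg/s
Mean residence time: t_res = M/Q_s = 8.31 kg / 0.0150278 kg/s = 552.976 s
Geometry in SI: D = 117.8 mm → 0.1178 m, h = 9.81 mm → 0.00981 m
ΔT_a = T_lim − T_in = 222.4 − 168.1 = 54.3 K
γ̇_max² = ΔT_a·ρ·cp / (η·t_res) = [54.3 × 1307 × 2053] / [3721 × 552.976] = 70.8106 s⁻²
γ̇_max = √70.8106 = 8.41491 s⁻¹
Solve γ̇ = πDN/h for N: N_max = γ̇_max·h/(π·D) = 8.41491 × 0.00981 / (π × 0.1178) = 0.223061 rev/s = 13.3836 rpm

value=13.38 rpm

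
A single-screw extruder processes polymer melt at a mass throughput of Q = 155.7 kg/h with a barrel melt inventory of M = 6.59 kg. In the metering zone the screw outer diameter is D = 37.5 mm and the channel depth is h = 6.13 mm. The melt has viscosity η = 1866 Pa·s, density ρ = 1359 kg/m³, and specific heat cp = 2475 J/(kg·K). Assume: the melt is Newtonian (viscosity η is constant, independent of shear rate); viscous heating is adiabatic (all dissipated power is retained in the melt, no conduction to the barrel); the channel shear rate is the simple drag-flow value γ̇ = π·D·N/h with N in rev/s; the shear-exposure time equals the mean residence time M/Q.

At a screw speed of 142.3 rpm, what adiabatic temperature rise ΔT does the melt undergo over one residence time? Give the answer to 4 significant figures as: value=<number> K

Q_s = Q / 3600 = 155.7 / 3600 = 0.04325 kg/s
Mean residence time: t_res = M/Q_s = 6.59 kg / 0.04325 kg/s = 152.37 s
Convert to SI: D = 0.0375 m, h = 0.00613 m, N = 142.3/60 = 2.37167 rev/s
γ̇ = π·D·N / h = π · 0.0375 · 2.37167 / 0.00613 = 45.58 s⁻¹
Adiabatic rise: ΔT = η γ̇² t_res / (ρ cp) = 1866·(45.58)²·152.37 / (1359·2475) = 175.616 K

value=175.6 K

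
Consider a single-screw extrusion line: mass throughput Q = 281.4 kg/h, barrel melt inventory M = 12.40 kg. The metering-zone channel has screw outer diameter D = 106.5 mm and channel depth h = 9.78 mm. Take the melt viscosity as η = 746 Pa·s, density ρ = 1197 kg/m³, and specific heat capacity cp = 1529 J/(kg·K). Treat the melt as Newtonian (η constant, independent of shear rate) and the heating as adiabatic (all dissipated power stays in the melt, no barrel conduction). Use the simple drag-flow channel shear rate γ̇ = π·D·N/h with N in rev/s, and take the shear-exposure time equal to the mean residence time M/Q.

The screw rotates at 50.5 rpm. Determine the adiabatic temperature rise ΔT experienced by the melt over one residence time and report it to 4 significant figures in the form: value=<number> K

value=53.61 K

Q_s = Q / 3600 = 281.4 / 3600 = 0.0781667 kg/s
Mean residence time: t_res = M/Q_s = 12.40 kg / 0.0781667 kg/s = 158.635 s
Convert to SI: D = 0.1065 m, h = 0.00978 m, N = 50.5/60 = 0.841667 rev/s
γ̇ = π D N / h = (π)(0.1065)(0.841667) / 0.00978 = 28.7939 s⁻¹
Adiabatic rise: ΔT = η γ̇² t_res / (ρ cp) = 746·(28.7939)²·158.635 / (1197·1529) = 53.6091 K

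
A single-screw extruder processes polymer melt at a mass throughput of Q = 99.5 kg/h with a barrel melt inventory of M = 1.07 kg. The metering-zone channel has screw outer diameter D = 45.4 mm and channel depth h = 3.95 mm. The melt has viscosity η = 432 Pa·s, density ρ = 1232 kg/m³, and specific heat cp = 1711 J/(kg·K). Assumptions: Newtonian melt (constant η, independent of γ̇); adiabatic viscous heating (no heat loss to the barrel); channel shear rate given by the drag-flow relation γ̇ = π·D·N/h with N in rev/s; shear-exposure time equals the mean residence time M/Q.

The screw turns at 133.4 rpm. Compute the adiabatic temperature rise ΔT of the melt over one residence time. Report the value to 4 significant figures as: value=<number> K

value=51.13 K

Throughput in SI: Q_s = 99.5 kg/h ÷ 3600 s/h = 0.0276389 kg/s
t_res = M / Q_s = 1.07 ÷ 0.0276389 = 38.7136 s
D = 45.4 mm = 0.0454 m;  h = 3.95 mm = 0.00395 m;  N = 133.4 rpm / 60 = 2.22333 rev/s
γ̇ = π D N / h = (π)(0.0454)(2.22333) / 0.00395 = 80.2811 s⁻¹
ΔT = η·γ̇²·t_res/(ρ·cp) = [432 × 80.2811² × 38.7136] / [1232 × 1711] = 51.1343 K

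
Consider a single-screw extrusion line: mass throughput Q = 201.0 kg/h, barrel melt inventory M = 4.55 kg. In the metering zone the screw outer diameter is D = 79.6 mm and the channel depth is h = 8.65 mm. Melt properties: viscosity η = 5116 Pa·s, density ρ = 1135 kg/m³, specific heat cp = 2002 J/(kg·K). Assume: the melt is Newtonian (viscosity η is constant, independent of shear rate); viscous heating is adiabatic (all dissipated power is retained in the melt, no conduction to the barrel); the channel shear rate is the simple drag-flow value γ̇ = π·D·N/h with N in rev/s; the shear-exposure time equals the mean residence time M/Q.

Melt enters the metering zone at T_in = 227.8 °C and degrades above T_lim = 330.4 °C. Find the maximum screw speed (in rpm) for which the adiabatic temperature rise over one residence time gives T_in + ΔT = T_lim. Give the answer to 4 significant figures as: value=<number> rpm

value=49.08 rpm

Convert throughput: Q = 201.0 kg/h = 201.0/3600 = 0.0558333 kg/s
t_res = M / Q_s = 4.55 ÷ 0.0558333 = 81.4925 s
Geometry in SI: D = 79.6 mm → 0.0796 m, h = 8.65 mm → 0.00865 m
ΔT_a = T_lim − T_in = 330.4 °C − 227.8 °C = 102.6 K
Invert ΔT = ηγ̇²t_res/(ρcp) for γ̇: γ̇_max² = ΔT_a ρ cp / (η t_res) = 102.6·1135·2002 / (5116·81.4925) = 559.189 s⁻²
γ̇_max = sqrt(559.189) = 23.6472 s⁻¹
N_max = γ̇_max h / (πD) = 23.6472·0.00865/(π·0.0796) = 0.817961 rev/s → ×60 = 49.0777 rpm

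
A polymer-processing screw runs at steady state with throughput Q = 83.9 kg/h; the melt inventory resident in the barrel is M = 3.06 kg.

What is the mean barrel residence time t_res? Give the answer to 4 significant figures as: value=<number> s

Throughput in SI: Q_s = 83.9 kg/h ÷ 3600 s/h = 0.0233056 kg/s
t_res = M / Q_s = 3.06 / 0.0233056 = 131.299 s

value=131.3 s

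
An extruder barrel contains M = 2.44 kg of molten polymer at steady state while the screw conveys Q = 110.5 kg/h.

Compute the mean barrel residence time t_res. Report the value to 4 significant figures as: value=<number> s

Convert throughput: Q = 110.5 kg/h = 110.5/3600 = 0.0306944 kg/s
t_res = M / Q_s = 2.44 / 0.0306944 = 79.4932 s

value=79.49 s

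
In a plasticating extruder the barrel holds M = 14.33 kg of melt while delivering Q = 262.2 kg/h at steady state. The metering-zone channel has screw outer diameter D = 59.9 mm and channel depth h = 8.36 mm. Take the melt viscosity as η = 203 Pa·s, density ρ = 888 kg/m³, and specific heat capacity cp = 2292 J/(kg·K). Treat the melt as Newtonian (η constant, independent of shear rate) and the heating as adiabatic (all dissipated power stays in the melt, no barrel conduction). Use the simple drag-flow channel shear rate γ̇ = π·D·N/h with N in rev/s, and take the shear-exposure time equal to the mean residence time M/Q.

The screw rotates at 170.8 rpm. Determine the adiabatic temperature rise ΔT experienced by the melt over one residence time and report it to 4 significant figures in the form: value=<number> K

value=80.57 K

Q_s = Q / 3600 = 262.2 / 3600 = 0.0728333 kg/s
t_res = M / Q_s = 14.33 / 0.0728333 = 196.751 s
Convert to SI: D = 0.0599 m, h = 0.00836 m, N = 170.8/60 = 2.84667 rev/s
γ̇ = π·D·N / h = π · 0.0599 · 2.84667 / 0.00836 = 64.0777 s⁻¹
ΔT = η·γ̇²·t_res / (ρ·cp) = 203 · (64.0777)² · 196.751 / (888 · 2292) = 80.5747 K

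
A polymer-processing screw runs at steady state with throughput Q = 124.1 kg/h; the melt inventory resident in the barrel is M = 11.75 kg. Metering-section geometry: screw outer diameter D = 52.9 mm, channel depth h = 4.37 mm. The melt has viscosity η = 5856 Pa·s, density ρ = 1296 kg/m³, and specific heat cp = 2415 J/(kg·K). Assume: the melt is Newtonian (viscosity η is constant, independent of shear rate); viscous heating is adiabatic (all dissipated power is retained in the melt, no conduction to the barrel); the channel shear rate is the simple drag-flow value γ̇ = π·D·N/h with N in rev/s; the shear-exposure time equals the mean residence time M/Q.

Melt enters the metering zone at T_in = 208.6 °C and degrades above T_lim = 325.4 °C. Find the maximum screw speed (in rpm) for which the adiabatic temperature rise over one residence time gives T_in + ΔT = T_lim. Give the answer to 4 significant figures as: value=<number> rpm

value=21.35 rpm

Q_s = Q / 3600 = 124.1 / 3600 = 0.0344722 kg/s
t_res = M / Q_s = 11.75 ÷ 0.0344722 = 340.854 s
Geometry in SI: D = 52.9 mm → 0.0529 m, h = 4.37 mm → 0.00437 m
Allowable rise: ΔT_a = T_lim − T_in = 325.4 − 208.6 = 116.8 K
γ̇_max² = ΔT_a·ρ·cp/(η·t_res) = 116.8·1296·2415/(5856·340.854) = 183.145 s⁻²
γ̇_max = √183.145 = 13.5331 s⁻¹
N_max = γ̇_max h / (πD) = 13.5331·0.00437/(π·0.0529) = 0.355855 rev/s → ×60 = 21.3513 rpm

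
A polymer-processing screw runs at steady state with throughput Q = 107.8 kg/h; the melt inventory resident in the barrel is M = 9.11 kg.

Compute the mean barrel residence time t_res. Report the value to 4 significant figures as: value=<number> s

value=304.2 s

Convert throughput: Q = 107.8 kg/h = 107.8/3600 = 0.0299444 kg/s
Mean residence time: t_res = M/Q_s = 9.11 kg / 0.0299444 kg/s = 304.23 s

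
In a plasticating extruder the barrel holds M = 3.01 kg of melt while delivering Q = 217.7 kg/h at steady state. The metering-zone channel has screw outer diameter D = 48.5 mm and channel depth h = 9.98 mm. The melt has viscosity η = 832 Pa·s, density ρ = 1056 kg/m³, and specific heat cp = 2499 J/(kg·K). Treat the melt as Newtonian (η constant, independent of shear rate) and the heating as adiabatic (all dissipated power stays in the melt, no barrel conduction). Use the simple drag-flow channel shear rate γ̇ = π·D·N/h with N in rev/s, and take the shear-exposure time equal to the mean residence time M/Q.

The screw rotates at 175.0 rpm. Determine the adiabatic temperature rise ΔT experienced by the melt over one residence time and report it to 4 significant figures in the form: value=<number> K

value=31.12 K

Throughput in SI: Q_s = 217.7 kg/h ÷ 3600 s/h = 0.0604722 kg/s
t_res = M / Q_s = 3.01 / 0.0604722 = 49.7749 s
D = 48.5 mm = 0.0485 m;  h = 9.98 mm = 0.00998 m;  N = 175.0 rpm / 60 = 2.91667 rev/s
γ̇ = π·D·N / h = π · 0.0485 · 2.91667 / 0.00998 = 44.5295 s⁻¹
ΔT = η·γ̇²·t_res/(ρ·cp) = [832 × 44.5295² × 49.7749] / [1056 × 2499] = 31.1171 K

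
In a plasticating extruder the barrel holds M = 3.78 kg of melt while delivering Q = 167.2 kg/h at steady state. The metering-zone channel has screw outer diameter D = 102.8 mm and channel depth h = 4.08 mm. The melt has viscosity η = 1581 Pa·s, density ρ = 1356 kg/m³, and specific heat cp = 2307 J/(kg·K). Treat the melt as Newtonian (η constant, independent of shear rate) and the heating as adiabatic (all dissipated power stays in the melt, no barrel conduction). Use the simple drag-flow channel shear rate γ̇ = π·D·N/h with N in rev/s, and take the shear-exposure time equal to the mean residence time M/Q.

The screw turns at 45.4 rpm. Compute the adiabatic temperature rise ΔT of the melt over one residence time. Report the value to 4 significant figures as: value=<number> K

value=147.6 K

Convert throughput: Q = 167.2 kg/h = 167.2/3600 = 0.0464444 kg/s
t_res = M / Q_s = 3.78 ÷ 0.0464444 = 81.3876 s
Geometry in metres: D = 102.8 mm → 0.1028 m, h = 4.08 mm → 0.00408 m; screw speed N = 45.4 rpm = 0.756667 rev/s
γ̇ = π D N / h = (π)(0.1028)(0.756667) / 0.00408 = 59.8946 s⁻¹
ΔT = η·γ̇²·t_res / (ρ·cp) = 1581 · (59.8946)² · 81.3876 / (1356 · 2307) = 147.556 K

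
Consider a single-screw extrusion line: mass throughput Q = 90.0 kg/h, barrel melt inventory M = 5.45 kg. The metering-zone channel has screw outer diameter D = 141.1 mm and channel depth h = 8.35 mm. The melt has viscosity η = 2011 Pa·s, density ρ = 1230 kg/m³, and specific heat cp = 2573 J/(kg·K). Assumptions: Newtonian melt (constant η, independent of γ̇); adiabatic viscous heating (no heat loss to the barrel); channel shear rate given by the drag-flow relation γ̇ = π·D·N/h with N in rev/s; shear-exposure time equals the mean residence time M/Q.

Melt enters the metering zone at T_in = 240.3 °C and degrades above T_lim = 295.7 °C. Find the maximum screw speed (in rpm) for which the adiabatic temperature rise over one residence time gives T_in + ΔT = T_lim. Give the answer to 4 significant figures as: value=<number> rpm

Convert throughput: Q = 90.0 kg/h = 90.0/3600 = 0.025 kg/s
t_res = M / Q_s = 5.45 ÷ 0.025 = 218 s
Convert to metres: D = 0.1411 m, h = 0.00835 m
Allowable rise: ΔT_a = T_lim − T_in = 295.7 − 240.3 = 55.4 K
γ̇_max² = ΔT_a·ρ·cp/(η·t_res) = 55.4·1230·2573/(2011·218) = 399.932 s⁻²
γ̇_max = sqrt(399.932) = 19.9983 s⁻¹
N_max = γ̇_max h / (πD) = 19.9983·0.00835/(π·0.1411) = 0.376706 rev/s → ×60 = 22.6024 rpm

value=22.60 rpm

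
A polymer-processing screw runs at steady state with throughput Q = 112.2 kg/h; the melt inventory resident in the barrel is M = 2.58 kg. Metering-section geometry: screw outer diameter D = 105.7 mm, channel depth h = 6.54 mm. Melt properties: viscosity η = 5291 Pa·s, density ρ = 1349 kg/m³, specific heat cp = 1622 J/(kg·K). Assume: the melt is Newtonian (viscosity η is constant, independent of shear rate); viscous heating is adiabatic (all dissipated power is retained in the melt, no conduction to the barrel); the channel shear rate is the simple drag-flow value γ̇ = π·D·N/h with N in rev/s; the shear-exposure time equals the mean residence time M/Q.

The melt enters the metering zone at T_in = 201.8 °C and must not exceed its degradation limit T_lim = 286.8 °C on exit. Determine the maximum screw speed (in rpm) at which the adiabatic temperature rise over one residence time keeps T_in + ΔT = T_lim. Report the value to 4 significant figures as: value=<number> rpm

value=24.35 rpm

Q_s = Q / 3600 = 112.2 / 3600 = 0.0311667 kg/s
Mean residence time: t_res = M/Q_s = 2.58 kg / 0.0311667 kg/s = 82.7807 s
Geometry in SI: D = 105.7 mm → 0.1057 m, h = 6.54 mm → 0.00654 m
ΔT_a = T_lim − T_in = 286.8 °C − 201.8 °C = 85 K
γ̇_max² = ΔT_a·ρ·cp / (η·t_res) = [85 × 1349 × 1622] / [5291 × 82.7807] = 424.634 s⁻²
γ̇_max = √424.634 = 20.6066 s⁻¹
N_max = γ̇_max h / (πD) = 20.6066·0.00654/(π·0.1057) = 0.405845 rev/s → ×60 = 24.3507 rpm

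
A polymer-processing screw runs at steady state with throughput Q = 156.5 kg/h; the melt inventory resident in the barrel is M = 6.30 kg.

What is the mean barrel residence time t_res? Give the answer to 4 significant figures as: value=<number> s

Q_s = Q / 3600 = 156.5 / 3600 = 0.0434722 kg/s
Mean residence time: t_res = M/Q_s = 6.30 kg / 0.0434722 kg/s = 144.92 s

value=144.9 s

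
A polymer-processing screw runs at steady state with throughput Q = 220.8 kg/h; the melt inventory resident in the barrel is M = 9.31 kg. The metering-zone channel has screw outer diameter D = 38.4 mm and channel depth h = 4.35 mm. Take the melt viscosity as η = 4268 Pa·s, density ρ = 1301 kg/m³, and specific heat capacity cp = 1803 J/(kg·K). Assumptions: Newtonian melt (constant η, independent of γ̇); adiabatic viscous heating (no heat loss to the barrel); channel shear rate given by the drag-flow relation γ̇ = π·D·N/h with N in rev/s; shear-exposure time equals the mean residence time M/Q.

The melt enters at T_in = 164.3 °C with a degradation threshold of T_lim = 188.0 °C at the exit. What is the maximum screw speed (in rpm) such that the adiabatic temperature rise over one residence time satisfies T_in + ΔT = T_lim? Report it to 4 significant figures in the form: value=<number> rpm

Throughput in SI: Q_s = 220.8 kg/h ÷ 3600 s/h = 0.0613333 kg/s
t_res = M / Q_s = 9.31 / 0.0613333 = 151.793 s
D = 38.4 mm = 0.0384 m;  h = 4.35 mm = 0.00435 m
Allowable rise: ΔT_a = T_lim − T_in = 188.0 − 164.3 = 23.7 K
Invert ΔT = ηγ̇²t_res/(ρcp) for γ̇: γ̇_max² = ΔT_a ρ cp / (η t_res) = 23.7·1301·1803 / (4268·151.793) = 85.8112 s⁻²
γ̇_max = √85.8112 = 9.26343 s⁻¹
Solve γ̇ = πDN/h for N: N_max = γ̇_max·h/(π·D) = 9.26343 × 0.00435 / (π × 0.0384) = 0.334026 rev/s = 20.0416 rpm

value=20.04 rpm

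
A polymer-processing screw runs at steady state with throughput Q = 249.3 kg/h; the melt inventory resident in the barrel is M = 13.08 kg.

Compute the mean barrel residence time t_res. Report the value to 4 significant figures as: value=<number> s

Q_s = Q / 3600 = 249.3 / 3600 = 0.06925 kg/s
t_res = M / Q_s = 13.08 / 0.06925 = 188.881 s

value=188.9 s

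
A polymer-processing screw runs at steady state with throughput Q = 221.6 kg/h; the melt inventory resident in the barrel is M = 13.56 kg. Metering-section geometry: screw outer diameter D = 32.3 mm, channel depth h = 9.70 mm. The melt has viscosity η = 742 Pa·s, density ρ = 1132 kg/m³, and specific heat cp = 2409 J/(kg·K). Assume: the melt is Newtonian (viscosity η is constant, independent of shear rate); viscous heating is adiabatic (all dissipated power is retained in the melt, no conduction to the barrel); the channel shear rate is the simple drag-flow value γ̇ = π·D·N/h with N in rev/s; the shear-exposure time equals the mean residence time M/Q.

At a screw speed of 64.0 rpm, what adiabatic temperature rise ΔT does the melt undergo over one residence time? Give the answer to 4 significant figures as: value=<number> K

Q_s = Q / 3600 = 221.6 / 3600 = 0.0615556 kg/s
t_res = M / Q_s = 13.56 ÷ 0.0615556 = 220.289 s
D = 32.3 mm = 0.0323 m;  h = 9.70 mm = 0.0097 m;  N = 64.0 rpm / 60 = 1.06667 rev/s
γ̇ = π·D·N / h = π · 0.0323 · 1.06667 / 0.0097 = 11.1586 s⁻¹
ΔT = η·γ̇²·t_res / (ρ·cp) = 742 · (11.1586)² · 220.289 / (1132 · 2409) = 7.46332 K

value=7.463 K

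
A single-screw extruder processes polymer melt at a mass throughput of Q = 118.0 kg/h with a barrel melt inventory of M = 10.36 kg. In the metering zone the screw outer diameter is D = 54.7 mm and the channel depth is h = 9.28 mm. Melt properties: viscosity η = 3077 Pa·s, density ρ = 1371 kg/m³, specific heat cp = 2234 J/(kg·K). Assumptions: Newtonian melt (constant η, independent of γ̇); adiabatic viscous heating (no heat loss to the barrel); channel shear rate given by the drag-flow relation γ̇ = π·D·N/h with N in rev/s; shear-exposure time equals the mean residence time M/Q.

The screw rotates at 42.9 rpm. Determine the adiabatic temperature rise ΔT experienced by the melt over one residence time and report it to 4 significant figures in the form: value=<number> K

value=55.66 K

Q_s = Q / 3600 = 118.0 / 3600 = 0.0327778 kg/s
t_res = M / Q_s = 10.36 / 0.0327778 = 316.068 s
Convert to SI: D = 0.0547 m, h = 0.00928 m, N = 42.9/60 = 0.715 rev/s
γ̇ = π D N / h = (π)(0.0547)(0.715) / 0.00928 = 13.2402 s⁻¹
ΔT = η·γ̇²·t_res / (ρ·cp) = 3077 · (13.2402)² · 316.068 / (1371 · 2234) = 55.6644 K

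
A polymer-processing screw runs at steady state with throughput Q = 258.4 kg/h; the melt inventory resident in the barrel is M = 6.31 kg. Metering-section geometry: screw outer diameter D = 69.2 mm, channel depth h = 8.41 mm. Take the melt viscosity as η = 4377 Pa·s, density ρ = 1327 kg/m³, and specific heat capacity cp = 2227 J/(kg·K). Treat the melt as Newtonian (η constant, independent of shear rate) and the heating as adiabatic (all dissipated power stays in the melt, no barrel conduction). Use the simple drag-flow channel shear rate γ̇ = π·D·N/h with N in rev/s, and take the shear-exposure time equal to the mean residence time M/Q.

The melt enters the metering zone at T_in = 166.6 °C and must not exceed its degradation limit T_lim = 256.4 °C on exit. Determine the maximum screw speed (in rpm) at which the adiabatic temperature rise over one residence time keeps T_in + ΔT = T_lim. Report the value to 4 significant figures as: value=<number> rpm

Convert throughput: Q = 258.4 kg/h = 258.4/3600 = 0.0717778 kg/s
Mean residence time: t_res = M/Q_s = 6.31 kg / 0.0717778 kg/s = 87.9102 s
Geometry in SI: D = 69.2 mm → 0.0692 m, h = 8.41 mm → 0.00841 m
Allowable rise: ΔT_a = T_lim − T_in = 256.4 − 166.6 = 89.8 K
Invert ΔT = ηγ̇²t_res/(ρcp) for γ̇: γ̇_max² = ΔT_a ρ cp / (η t_res) = 89.8·1327·2227 / (4377·87.9102) = 689.686 s⁻²
Take the square root: γ̇_max = √(689.686) = 26.2619 s⁻¹
N_max = γ̇_max h / (πD) = 26.2619·0.00841/(π·0.0692) = 1.01593 rev/s → ×60 = 60.9561 rpm

value=60.96 rpm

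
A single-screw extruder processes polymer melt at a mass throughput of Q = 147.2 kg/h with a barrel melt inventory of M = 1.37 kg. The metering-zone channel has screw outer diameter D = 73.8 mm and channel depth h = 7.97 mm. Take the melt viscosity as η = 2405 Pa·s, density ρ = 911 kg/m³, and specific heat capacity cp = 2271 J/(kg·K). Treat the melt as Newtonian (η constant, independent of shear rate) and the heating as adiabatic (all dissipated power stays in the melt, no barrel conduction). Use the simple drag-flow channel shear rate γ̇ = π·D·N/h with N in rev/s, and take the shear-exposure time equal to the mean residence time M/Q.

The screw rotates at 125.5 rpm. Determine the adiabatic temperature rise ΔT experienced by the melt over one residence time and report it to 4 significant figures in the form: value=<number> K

Q_s = Q / 3600 = 147.2 / 3600 = 0.0408889 kg/s
Mean residence time: t_res = M/Q_s = 1.37 kg / 0.0408889 kg/s = 33.5054 s
Convert to SI: D = 0.0738 m, h = 0.00797 m, N = 125.5/60 = 2.09167 rev/s
Shear rate: γ̇ = πDN/h = π·0.0738·2.09167/0.00797 = 60.8472 s⁻¹
ΔT = η·γ̇²·t_res/(ρ·cp) = [2405 × 60.8472² × 33.5054] / [911 × 2271] = 144.203 K

value=144.2 K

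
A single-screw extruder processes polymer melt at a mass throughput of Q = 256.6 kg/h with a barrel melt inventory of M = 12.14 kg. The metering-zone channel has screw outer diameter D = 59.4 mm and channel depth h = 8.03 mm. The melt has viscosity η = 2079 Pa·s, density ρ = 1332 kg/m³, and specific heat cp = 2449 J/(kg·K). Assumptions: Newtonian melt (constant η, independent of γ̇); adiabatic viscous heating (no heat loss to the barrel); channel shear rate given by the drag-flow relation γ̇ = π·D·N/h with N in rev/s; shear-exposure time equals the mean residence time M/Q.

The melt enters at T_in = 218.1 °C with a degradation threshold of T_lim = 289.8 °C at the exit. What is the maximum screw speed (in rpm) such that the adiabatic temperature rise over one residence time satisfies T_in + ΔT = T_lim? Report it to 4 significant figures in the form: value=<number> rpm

Throughput in SI: Q_s = 256.6 kg/h ÷ 3600 s/h = 0.0712778 kg/s
t_res = M / Q_s = 12.14 ÷ 0.0712778 = 170.32 s
Convert to metres: D = 0.0594 m, h = 0.00803 m
Allowable rise: ΔT_a = T_lim − T_in = 289.8 − 218.1 = 71.7 K
γ̇_max² = ΔT_a·ρ·cp / (η·t_res) = [71.7 × 1332 × 2449] / [2079 × 170.32] = 660.531 s⁻²
γ̇_max = √660.531 = 25.7008 s⁻¹
N_max = γ̇_max h / (πD) = 25.7008·0.00803/(π·0.0594) = 1.10593 rev/s → ×60 = 66.3555 rpm

value=66.36 rpm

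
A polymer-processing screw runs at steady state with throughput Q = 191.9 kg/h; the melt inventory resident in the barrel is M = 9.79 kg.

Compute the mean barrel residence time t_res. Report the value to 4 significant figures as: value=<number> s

value=183.7 s

Throughput in SI: Q_s = 191.9 kg/h ÷ 3600 s/h = 0.0533056 kg/s
Mean residence time: t_res = M/Q_s = 9.79 kg / 0.0533056 kg/s = 183.658 s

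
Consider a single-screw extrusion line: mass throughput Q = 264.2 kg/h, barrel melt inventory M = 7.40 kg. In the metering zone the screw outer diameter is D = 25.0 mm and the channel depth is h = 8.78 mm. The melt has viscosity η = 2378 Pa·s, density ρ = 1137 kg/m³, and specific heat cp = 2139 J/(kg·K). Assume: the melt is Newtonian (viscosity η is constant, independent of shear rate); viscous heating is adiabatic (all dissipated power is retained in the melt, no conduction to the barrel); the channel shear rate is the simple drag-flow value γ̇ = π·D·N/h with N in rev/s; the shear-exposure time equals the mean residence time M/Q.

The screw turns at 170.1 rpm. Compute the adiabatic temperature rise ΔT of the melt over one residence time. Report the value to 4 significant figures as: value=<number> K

Throughput in SI: Q_s = 264.2 kg/h ÷ 3600 s/h = 0.0733889 kg/s
t_res = M / Q_s = 7.40 / 0.0733889 = 100.833 s
Geometry in metres: D = 25.0 mm → 0.025 m, h = 8.78 mm → 0.00878 m; screw speed N = 170.1 rpm = 2.835 rev/s
γ̇ = π·D·N / h = π · 0.025 · 2.835 / 0.00878 = 25.36 s⁻¹
ΔT = η·γ̇²·t_res/(ρ·cp) = [2378 × 25.36² × 100.833] / [1137 × 2139] = 63.4072 K

value=63.41 K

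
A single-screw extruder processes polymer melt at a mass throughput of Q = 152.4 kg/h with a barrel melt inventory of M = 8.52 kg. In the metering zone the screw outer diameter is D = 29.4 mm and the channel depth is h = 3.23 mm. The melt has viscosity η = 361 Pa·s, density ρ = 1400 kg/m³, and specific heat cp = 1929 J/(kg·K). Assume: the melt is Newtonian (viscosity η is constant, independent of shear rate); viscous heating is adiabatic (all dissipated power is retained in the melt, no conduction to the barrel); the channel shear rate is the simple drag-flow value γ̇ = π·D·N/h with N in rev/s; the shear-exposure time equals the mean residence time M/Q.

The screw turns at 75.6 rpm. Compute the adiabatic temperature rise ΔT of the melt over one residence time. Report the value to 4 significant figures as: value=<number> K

Throughput in SI: Q_s = 152.4 kg/h ÷ 3600 s/h = 0.0423333 kg/s
Mean residence time: t_res = M/Q_s = 8.52 kg / 0.0423333 kg/s = 201.26 s
Convert to SI: D = 0.0294 m, h = 0.00323 m, N = 75.6/60 = 1.26 rev/s
γ̇ = π D N / h = (π)(0.0294)(1.26) / 0.00323 = 36.0301 s⁻¹
ΔT = η·γ̇²·t_res/(ρ·cp) = [361 × 36.0301² × 201.26] / [1400 × 1929] = 34.9248 K

value=34.92 K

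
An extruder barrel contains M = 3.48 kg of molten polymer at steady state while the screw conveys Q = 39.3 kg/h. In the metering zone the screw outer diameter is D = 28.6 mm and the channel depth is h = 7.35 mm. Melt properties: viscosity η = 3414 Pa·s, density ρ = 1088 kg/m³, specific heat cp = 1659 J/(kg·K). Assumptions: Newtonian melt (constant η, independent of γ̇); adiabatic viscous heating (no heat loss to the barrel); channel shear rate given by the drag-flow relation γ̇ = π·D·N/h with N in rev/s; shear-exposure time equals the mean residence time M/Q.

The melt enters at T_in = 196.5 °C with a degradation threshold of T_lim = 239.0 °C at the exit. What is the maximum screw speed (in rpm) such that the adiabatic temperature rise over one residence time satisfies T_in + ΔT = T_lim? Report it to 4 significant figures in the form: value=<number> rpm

Q_s = Q / 3600 = 39.3 / 3600 = 0.0109167 kg/s
t_res = M / Q_s = 3.48 / 0.0109167 = 318.779 s
D = 28.6 mm = 0.0286 m;  h = 7.35 mm = 0.00735 m
ΔT_a = T_lim − T_in = 239.0 °C − 196.5 °C = 42.5 K
γ̇_max² = ΔT_a·ρ·cp / (η·t_res) = [42.5 × 1088 × 1659] / [3414 × 318.779] = 70.4874 s⁻²
γ̇_max = sqrt(70.4874) = 8.39568 s⁻¹
N_max = γ̇_max h / (πD) = 8.39568·0.00735/(π·0.0286) = 0.686795 rev/s → ×60 = 41.2077 rpm

value=41.21 rpm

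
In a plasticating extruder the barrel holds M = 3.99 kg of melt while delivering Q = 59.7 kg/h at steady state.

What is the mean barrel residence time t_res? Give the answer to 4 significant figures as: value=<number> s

value=240.6 s

Q_s = Q / 3600 = 59.7 / 3600 = 0.0165833 kg/s
t_res = M / Q_s = 3.99 ÷ 0.0165833 = 240.603 s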